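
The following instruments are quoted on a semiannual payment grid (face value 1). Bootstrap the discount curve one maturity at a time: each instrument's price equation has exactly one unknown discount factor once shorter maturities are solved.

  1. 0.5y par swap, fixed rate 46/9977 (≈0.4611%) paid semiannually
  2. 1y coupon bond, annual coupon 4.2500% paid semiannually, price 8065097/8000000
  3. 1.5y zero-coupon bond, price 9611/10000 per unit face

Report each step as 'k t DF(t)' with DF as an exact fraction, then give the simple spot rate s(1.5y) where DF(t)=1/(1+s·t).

1 1/2 9977/10000
2 1 604/625
3 3/2 9611/10000
s(1.5y) = (1/(9611/10000) − 1)/(3/2) = 778/28833 ≈ 2.6983%

step 1 [0.5y] swap r/2=23/9977: DF=(1 − 23/9977·(0))/(1+23/9977) = 9977/10000 ≈ 0.997700
step 2 [1y] bond c/2=17/800: DF=(8065097/8000000 − 17/800·(0.997700))/(1+17/800) = 604/625 ≈ 0.966400
step 3 [1.5y] zero: DF = P = 9611/10000 ≈ 0.961100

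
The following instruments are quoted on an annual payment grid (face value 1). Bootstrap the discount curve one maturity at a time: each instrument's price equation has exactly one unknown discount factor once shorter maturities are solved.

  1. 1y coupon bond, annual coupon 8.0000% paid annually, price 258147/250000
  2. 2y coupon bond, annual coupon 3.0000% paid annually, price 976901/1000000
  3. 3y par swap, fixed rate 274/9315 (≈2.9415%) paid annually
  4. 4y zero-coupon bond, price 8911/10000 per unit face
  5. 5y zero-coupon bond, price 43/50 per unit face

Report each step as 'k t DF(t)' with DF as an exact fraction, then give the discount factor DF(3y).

1 1 9561/10000
2 2 4603/5000
3 3 4589/5000
4 4 8911/10000
5 5 43/50
DF(3y) = 4589/5000 ≈ 0.917800

step 1 [1y] bond c/1=2/25: DF=(258147/250000 − 2/25·(0))/(1+2/25) = 9561/10000 ≈ 0.956100
step 2 [2y] bond c/1=3/100: DF=(976901/1000000 − 3/100·(0.956100))/(1+3/100) = 4603/5000 ≈ 0.920600
step 3 [3y] swap r/1=274/9315: DF=(1 − 274/9315·(0.956100+0.920600))/(1+274/9315) = 4589/5000 ≈ 0.917800
step 4 [4y] zero: DF = P = 8911/10000 ≈ 0.891100
step 5 [5y] zero: DF = P = 43/50 ≈ 0.860000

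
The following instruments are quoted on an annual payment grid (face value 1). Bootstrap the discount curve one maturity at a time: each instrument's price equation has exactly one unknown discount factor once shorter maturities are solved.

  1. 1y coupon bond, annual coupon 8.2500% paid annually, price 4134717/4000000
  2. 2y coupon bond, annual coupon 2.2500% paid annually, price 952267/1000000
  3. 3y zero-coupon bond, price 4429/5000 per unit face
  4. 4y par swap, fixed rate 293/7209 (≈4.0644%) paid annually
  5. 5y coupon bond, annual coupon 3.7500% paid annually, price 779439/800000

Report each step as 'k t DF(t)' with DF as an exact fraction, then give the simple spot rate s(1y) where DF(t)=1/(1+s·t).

1 1 9549/10000
2 2 9103/10000
3 3 4429/5000
4 4 1707/2000
5 5 1011/1250
s(1y) = (1/(9549/10000) − 1)/(1) = 451/9549 ≈ 4.7230%

step 1 [1y] bond c/1=33/400: DF=(4134717/4000000 − 33/400·(0))/(1+33/400) = 9549/10000 ≈ 0.954900
step 2 [2y] bond c/1=9/400: DF=(952267/1000000 − 9/400·(0.954900))/(1+9/400) = 9103/10000 ≈ 0.910300
step 3 [3y] zero: DF = P = 4429/5000 ≈ 0.885800
step 4 [4y] swap r/1=293/7209: DF=(1 − 293/7209·(0.954900+0.910300+0.885800))/(1+293/7209) = 1707/2000 ≈ 0.853500
step 5 [5y] bond c/1=3/80: DF=(779439/800000 − 3/80·(0.954900+0.910300+0.885800+0.853500))/(1+3/80) = 1011/1250 ≈ 0.808800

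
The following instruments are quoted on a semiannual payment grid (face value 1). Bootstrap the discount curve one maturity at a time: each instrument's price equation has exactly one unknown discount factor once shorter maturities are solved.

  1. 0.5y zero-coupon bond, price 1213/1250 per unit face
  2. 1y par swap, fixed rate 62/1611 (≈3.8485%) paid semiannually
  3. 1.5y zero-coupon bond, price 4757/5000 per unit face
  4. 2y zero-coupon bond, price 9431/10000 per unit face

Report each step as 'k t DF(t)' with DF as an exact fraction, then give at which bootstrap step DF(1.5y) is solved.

step 1 [0.5y] zero: DF = P = 1213/1250 ≈ 0.970400
step 2 [1y] swap r/2=31/1611: DF=(1 − 31/1611·(0.970400))/(1+31/1611) = 2407/2500 ≈ 0.962800
step 3 [1.5y] zero: DF = P = 4757/5000 ≈ 0.951400
step 4 [2y] zero: DF = P = 9431/10000 ≈ 0.943100

1 1/2 1213/1250
2 1 2407/2500
3 3/2 4757/5000
4 2 9431/10000
DF(1.5y) is solved at step 3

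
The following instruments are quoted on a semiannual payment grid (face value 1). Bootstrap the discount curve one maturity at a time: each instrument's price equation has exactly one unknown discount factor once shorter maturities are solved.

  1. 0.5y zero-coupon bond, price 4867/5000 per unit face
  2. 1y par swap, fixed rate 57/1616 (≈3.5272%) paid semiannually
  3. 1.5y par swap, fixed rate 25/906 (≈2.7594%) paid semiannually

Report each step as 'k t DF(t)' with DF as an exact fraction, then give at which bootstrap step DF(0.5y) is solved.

1 1/2 4867/5000
2 1 4829/5000
3 3/2 24/25
DF(0.5y) is solved at step 1

step 1 [0.5y] zero: DF = P = 4867/5000 ≈ 0.973400
step 2 [1y] swap r/2=57/3232: DF=(1 − 57/3232·(0.973400))/(1+57/3232) = 4829/5000 ≈ 0.965800
step 3 [1.5y] swap r/2=25/1812: DF=(1 − 25/1812·(0.973400+0.965800))/(1+25/1812) = 24/25 ≈ 0.960000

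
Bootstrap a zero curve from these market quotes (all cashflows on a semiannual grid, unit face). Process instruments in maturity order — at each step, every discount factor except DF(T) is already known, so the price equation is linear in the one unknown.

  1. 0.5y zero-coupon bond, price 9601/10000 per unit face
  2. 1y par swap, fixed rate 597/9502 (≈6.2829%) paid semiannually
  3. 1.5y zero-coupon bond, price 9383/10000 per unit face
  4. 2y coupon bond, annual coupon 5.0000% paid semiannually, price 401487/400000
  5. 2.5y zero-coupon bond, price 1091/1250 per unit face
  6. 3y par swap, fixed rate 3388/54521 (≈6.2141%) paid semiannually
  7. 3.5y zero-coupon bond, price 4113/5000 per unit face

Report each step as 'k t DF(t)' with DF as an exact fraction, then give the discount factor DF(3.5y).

1 1/2 9601/10000
2 1 9403/10000
3 3/2 9383/10000
4 2 91/100
5 5/2 1091/1250
6 3 4153/5000
7 7/2 4113/5000
DF(3.5y) = 4113/5000 ≈ 0.822600

step 1 [0.5y] zero: DF = P = 9601/10000 ≈ 0.960100
step 2 [1y] swap r/2=597/19004: DF=(1 − 597/19004·(0.960100))/(1+597/19004) = 9403/10000 ≈ 0.940300
step 3 [1.5y] zero: DF = P = 9383/10000 ≈ 0.938300
step 4 [2y] bond c/2=1/40: DF=(401487/400000 − 1/40·(0.960100+0.940300+0.938300))/(1+1/40) = 91/100 ≈ 0.910000
step 5 [2.5y] zero: DF = P = 1091/1250 ≈ 0.872800
step 6 [3y] swap r/2=1694/54521: DF=(1 − 1694/54521·(0.960100+0.940300+0.938300+0.910000+0.872800))/(1+1694/54521) = 4153/5000 ≈ 0.830600
step 7 [3.5y] zero: DF = P = 4113/5000 ≈ 0.822600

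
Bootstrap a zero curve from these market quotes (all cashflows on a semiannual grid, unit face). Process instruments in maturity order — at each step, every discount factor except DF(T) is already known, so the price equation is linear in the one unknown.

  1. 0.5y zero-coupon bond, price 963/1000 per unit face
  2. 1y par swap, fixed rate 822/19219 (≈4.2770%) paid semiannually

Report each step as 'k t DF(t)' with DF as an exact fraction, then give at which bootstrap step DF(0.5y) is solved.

step 1 [0.5y] zero: DF = P = 963/1000 ≈ 0.963000
step 2 [1y] swap r/2=411/19219: DF=(1 − 411/19219·(0.963000))/(1+411/19219) = 9589/10000 ≈ 0.958900

1 1/2 963/1000
2 1 9589/10000
DF(0.5y) is solved at step 1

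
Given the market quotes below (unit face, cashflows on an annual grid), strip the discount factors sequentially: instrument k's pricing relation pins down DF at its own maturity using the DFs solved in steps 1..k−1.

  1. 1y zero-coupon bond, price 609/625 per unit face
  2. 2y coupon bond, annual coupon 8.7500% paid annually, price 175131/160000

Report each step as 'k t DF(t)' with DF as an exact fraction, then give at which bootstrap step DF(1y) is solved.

step 1 [1y] zero: DF = P = 609/625 ≈ 0.974400
step 2 [2y] bond c/1=7/80: DF=(175131/160000 − 7/80·(0.974400))/(1+7/80) = 9281/10000 ≈ 0.928100

1 1 609/625
2 2 9281/10000
DF(1y) is solved at step 1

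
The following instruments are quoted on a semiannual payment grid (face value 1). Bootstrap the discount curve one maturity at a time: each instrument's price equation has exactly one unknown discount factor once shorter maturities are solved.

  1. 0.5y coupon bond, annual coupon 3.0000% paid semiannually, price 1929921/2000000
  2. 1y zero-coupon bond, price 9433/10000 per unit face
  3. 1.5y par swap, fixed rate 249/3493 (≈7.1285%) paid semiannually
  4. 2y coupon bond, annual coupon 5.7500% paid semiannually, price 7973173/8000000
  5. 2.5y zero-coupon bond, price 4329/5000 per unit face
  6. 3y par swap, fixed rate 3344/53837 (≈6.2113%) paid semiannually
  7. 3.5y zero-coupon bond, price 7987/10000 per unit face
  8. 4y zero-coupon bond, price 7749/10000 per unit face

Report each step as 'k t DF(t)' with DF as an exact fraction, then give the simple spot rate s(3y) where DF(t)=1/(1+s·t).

step 1 [0.5y] bond c/2=3/200: DF=(1929921/2000000 − 3/200·(0))/(1+3/200) = 9507/10000 ≈ 0.950700
step 2 [1y] zero: DF = P = 9433/10000 ≈ 0.943300
step 3 [1.5y] swap r/2=249/6986: DF=(1 − 249/6986·(0.950700+0.943300))/(1+249/6986) = 2251/2500 ≈ 0.900400
step 4 [2y] bond c/2=23/800: DF=(7973173/8000000 − 23/800·(0.950700+0.943300+0.900400))/(1+23/800) = 8907/10000 ≈ 0.890700
step 5 [2.5y] zero: DF = P = 4329/5000 ≈ 0.865800
step 6 [3y] swap r/2=1672/53837: DF=(1 − 1672/53837·(0.950700+0.943300+0.900400+0.890700+0.865800))/(1+1672/53837) = 1041/1250 ≈ 0.832800
step 7 [3.5y] zero: DF = P = 7987/10000 ≈ 0.798700
step 8 [4y] zero: DF = P = 7749/10000 ≈ 0.774900

1 1/2 9507/10000
2 1 9433/10000
3 3/2 2251/2500
4 2 8907/10000
5 5/2 4329/5000
6 3 1041/1250
7 7/2 7987/10000
8 4 7749/10000
s(3y) = (1/(1041/1250) − 1)/(3) = 209/3123 ≈ 6.6923%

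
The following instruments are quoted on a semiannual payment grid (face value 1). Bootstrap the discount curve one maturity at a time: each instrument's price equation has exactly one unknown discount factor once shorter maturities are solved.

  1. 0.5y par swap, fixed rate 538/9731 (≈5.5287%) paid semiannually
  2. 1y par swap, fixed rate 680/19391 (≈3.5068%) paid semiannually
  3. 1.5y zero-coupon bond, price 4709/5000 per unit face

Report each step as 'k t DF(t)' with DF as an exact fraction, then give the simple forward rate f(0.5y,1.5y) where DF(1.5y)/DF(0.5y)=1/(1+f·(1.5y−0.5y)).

1 1/2 9731/10000
2 1 483/500
3 3/2 4709/5000
f(0.5y,1.5y) = ((9731/10000)/(4709/5000) − 1)/(1) = 313/9418 ≈ 3.3234%

step 1 [0.5y] swap r/2=269/9731: DF=(1 − 269/9731·(0))/(1+269/9731) = 9731/10000 ≈ 0.973100
step 2 [1y] swap r/2=340/19391: DF=(1 − 340/19391·(0.973100))/(1+340/19391) = 483/500 ≈ 0.966000
step 3 [1.5y] zero: DF = P = 4709/5000 ≈ 0.941800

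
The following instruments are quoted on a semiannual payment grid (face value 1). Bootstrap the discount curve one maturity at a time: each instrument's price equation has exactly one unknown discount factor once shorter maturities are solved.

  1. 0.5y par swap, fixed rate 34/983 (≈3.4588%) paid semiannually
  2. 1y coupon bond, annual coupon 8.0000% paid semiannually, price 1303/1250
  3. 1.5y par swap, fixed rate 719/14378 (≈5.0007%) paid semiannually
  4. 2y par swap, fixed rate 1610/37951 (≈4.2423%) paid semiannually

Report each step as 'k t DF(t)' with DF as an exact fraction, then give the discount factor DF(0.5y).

1 1/2 983/1000
2 1 1929/2000
3 3/2 9281/10000
4 2 1839/2000
DF(0.5y) = 983/1000 ≈ 0.983000

step 1 [0.5y] swap r/2=17/983: DF=(1 − 17/983·(0))/(1+17/983) = 983/1000 ≈ 0.983000
step 2 [1y] bond c/2=1/25: DF=(1303/1250 − 1/25·(0.983000))/(1+1/25) = 1929/2000 ≈ 0.964500
step 3 [1.5y] swap r/2=719/28756: DF=(1 − 719/28756·(0.983000+0.964500))/(1+719/28756) = 9281/10000 ≈ 0.928100
step 4 [2y] swap r/2=805/37951: DF=(1 − 805/37951·(0.983000+0.964500+0.928100))/(1+805/37951) = 1839/2000 ≈ 0.919500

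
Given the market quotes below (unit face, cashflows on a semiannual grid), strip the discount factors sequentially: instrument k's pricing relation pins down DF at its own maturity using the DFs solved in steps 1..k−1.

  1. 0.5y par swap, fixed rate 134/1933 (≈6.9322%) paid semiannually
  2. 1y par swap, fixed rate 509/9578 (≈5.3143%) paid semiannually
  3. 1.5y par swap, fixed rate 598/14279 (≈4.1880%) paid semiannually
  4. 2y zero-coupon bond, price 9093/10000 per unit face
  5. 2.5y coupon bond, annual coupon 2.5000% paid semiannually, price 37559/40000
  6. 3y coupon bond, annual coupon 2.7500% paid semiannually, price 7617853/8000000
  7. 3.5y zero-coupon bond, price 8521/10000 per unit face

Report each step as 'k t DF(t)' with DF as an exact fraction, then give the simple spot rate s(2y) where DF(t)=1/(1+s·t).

step 1 [0.5y] swap r/2=67/1933: DF=(1 − 67/1933·(0))/(1+67/1933) = 1933/2000 ≈ 0.966500
step 2 [1y] swap r/2=509/19156: DF=(1 − 509/19156·(0.966500))/(1+509/19156) = 9491/10000 ≈ 0.949100
step 3 [1.5y] swap r/2=299/14279: DF=(1 − 299/14279·(0.966500+0.949100))/(1+299/14279) = 4701/5000 ≈ 0.940200
step 4 [2y] zero: DF = P = 9093/10000 ≈ 0.909300
step 5 [2.5y] bond c/2=1/80: DF=(37559/40000 − 1/80·(0.966500+0.949100+0.940200+0.909300))/(1+1/80) = 8809/10000 ≈ 0.880900
step 6 [3y] bond c/2=11/800: DF=(7617853/8000000 − 11/800·(0.966500+0.949100+0.940200+0.909300+0.880900))/(1+11/800) = 8763/10000 ≈ 0.876300
step 7 [3.5y] zero: DF = P = 8521/10000 ≈ 0.852100

1 1/2 1933/2000
2 1 9491/10000
3 3/2 4701/5000
4 2 9093/10000
5 5/2 8809/10000
6 3 8763/10000
7 7/2 8521/10000
s(2y) = (1/(9093/10000) − 1)/(2) = 907/18186 ≈ 4.9874%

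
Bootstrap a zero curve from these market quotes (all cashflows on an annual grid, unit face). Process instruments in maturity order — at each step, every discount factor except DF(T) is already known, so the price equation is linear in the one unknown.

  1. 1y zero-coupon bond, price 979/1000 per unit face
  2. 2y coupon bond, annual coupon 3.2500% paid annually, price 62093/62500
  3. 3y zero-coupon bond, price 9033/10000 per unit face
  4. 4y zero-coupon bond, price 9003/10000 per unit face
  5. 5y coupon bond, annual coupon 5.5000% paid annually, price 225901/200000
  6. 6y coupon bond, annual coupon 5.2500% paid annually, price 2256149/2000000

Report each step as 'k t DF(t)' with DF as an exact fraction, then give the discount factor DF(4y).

step 1 [1y] zero: DF = P = 979/1000 ≈ 0.979000
step 2 [2y] bond c/1=13/400: DF=(62093/62500 − 13/400·(0.979000))/(1+13/400) = 4657/5000 ≈ 0.931400
step 3 [3y] zero: DF = P = 9033/10000 ≈ 0.903300
step 4 [4y] zero: DF = P = 9003/10000 ≈ 0.900300
step 5 [5y] bond c/1=11/200: DF=(225901/200000 − 11/200·(0.979000+0.931400+0.903300+0.900300))/(1+11/200) = 877/1000 ≈ 0.877000
step 6 [6y] bond c/1=21/400: DF=(2256149/2000000 − 21/400·(0.979000+0.931400+0.903300+0.900300+0.877000))/(1+21/400) = 2107/2500 ≈ 0.842800

1 1 979/1000
2 2 4657/5000
3 3 9033/10000
4 4 9003/10000
5 5 877/1000
6 6 2107/2500
DF(4y) = 9003/10000 ≈ 0.900300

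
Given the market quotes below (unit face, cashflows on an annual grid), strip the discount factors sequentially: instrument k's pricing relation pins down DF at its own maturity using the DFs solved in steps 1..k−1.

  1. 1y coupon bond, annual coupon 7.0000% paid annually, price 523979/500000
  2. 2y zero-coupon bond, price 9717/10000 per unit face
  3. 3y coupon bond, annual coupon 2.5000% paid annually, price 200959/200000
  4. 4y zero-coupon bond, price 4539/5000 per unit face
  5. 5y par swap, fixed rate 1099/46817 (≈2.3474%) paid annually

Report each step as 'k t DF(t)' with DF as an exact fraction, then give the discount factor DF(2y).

step 1 [1y] bond c/1=7/100: DF=(523979/500000 − 7/100·(0))/(1+7/100) = 4897/5000 ≈ 0.979400
step 2 [2y] zero: DF = P = 9717/10000 ≈ 0.971700
step 3 [3y] bond c/1=1/40: DF=(200959/200000 − 1/40·(0.979400+0.971700))/(1+1/40) = 9327/10000 ≈ 0.932700
step 4 [4y] zero: DF = P = 4539/5000 ≈ 0.907800
step 5 [5y] swap r/1=1099/46817: DF=(1 − 1099/46817·(0.979400+0.971700+0.932700+0.907800))/(1+1099/46817) = 8901/10000 ≈ 0.890100

1 1 4897/5000
2 2 9717/10000
3 3 9327/10000
4 4 4539/5000
5 5 8901/10000
DF(2y) = 9717/10000 ≈ 0.971700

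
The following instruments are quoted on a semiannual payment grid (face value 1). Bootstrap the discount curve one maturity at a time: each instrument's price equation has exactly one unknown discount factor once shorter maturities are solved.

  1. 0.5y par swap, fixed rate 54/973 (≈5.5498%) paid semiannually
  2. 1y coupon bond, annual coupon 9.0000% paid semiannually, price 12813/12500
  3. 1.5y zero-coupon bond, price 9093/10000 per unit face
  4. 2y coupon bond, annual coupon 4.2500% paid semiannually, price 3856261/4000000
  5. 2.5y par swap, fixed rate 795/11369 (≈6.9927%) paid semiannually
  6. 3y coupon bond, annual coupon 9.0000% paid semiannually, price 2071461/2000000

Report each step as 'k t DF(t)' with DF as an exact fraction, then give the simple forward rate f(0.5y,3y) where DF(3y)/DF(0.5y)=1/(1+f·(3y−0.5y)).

1 1/2 973/1000
2 1 939/1000
3 3/2 9093/10000
4 2 8853/10000
5 5/2 841/1000
6 3 7953/10000
f(0.5y,3y) = ((973/1000)/(7953/10000) − 1)/(5/2) = 3554/39765 ≈ 8.9375%

step 1 [0.5y] swap r/2=27/973: DF=(1 − 27/973·(0))/(1+27/973) = 973/1000 ≈ 0.973000
step 2 [1y] bond c/2=9/200: DF=(12813/12500 − 9/200·(0.973000))/(1+9/200) = 939/1000 ≈ 0.939000
step 3 [1.5y] zero: DF = P = 9093/10000 ≈ 0.909300
step 4 [2y] bond c/2=17/800: DF=(3856261/4000000 − 17/800·(0.973000+0.939000+0.909300))/(1+17/800) = 8853/10000 ≈ 0.885300
step 5 [2.5y] swap r/2=795/22738: DF=(1 − 795/22738·(0.973000+0.939000+0.909300+0.885300))/(1+795/22738) = 841/1000 ≈ 0.841000
step 6 [3y] bond c/2=9/200: DF=(2071461/2000000 − 9/200·(0.973000+0.939000+0.909300+0.885300+0.841000))/(1+9/200) = 7953/10000 ≈ 0.795300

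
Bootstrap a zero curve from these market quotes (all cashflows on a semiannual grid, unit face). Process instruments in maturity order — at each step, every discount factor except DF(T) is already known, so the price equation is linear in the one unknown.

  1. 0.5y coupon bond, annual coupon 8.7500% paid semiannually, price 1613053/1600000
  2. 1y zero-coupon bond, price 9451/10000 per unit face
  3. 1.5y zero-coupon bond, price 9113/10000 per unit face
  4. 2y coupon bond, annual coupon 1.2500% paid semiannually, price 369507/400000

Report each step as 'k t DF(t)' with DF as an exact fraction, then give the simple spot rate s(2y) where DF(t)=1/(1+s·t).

1 1/2 9659/10000
2 1 9451/10000
3 3/2 9113/10000
4 2 1801/2000
s(2y) = (1/(1801/2000) − 1)/(2) = 199/3602 ≈ 5.5247%

step 1 [0.5y] bond c/2=7/160: DF=(1613053/1600000 − 7/160·(0))/(1+7/160) = 9659/10000 ≈ 0.965900
step 2 [1y] zero: DF = P = 9451/10000 ≈ 0.945100
step 3 [1.5y] zero: DF = P = 9113/10000 ≈ 0.911300
step 4 [2y] bond c/2=1/160: DF=(369507/400000 − 1/160·(0.965900+0.945100+0.911300))/(1+1/160) = 1801/2000 ≈ 0.900500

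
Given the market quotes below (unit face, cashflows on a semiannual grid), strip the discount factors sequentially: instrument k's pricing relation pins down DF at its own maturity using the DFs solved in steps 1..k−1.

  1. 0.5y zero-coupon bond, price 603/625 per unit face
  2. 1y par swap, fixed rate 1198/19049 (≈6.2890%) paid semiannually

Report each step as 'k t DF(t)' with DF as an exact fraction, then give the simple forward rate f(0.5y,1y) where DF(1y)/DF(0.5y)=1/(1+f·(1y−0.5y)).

1 1/2 603/625
2 1 9401/10000
f(0.5y,1y) = ((603/625)/(9401/10000) − 1)/(1/2) = 494/9401 ≈ 5.2548%

step 1 [0.5y] zero: DF = P = 603/625 ≈ 0.964800
step 2 [1y] swap r/2=599/19049: DF=(1 − 599/19049·(0.964800))/(1+599/19049) = 9401/10000 ≈ 0.940100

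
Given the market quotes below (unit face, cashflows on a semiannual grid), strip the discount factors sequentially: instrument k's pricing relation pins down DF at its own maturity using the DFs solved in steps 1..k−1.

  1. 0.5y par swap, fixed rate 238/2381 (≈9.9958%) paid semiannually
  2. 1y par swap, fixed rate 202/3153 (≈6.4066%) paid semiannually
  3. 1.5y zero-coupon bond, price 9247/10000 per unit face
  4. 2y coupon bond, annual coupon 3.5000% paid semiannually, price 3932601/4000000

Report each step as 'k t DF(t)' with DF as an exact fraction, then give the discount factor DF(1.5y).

step 1 [0.5y] swap r/2=119/2381: DF=(1 − 119/2381·(0))/(1+119/2381) = 2381/2500 ≈ 0.952400
step 2 [1y] swap r/2=101/3153: DF=(1 − 101/3153·(0.952400))/(1+101/3153) = 4697/5000 ≈ 0.939400
step 3 [1.5y] zero: DF = P = 9247/10000 ≈ 0.924700
step 4 [2y] bond c/2=7/400: DF=(3932601/4000000 − 7/400·(0.952400+0.939400+0.924700))/(1+7/400) = 4589/5000 ≈ 0.917800

1 1/2 2381/2500
2 1 4697/5000
3 3/2 9247/10000
4 2 4589/5000
DF(1.5y) = 9247/10000 ≈ 0.924700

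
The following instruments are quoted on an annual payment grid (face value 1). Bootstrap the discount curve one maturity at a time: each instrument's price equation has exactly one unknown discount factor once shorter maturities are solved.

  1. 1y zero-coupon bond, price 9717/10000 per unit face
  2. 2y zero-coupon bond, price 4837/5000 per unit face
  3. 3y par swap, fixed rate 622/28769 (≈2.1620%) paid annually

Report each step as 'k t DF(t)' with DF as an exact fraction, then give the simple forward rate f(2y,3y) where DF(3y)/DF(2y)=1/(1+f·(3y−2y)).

step 1 [1y] zero: DF = P = 9717/10000 ≈ 0.971700
step 2 [2y] zero: DF = P = 4837/5000 ≈ 0.967400
step 3 [3y] swap r/1=622/28769: DF=(1 − 622/28769·(0.971700+0.967400))/(1+622/28769) = 4689/5000 ≈ 0.937800

1 1 9717/10000
2 2 4837/5000
3 3 4689/5000
f(2y,3y) = ((4837/5000)/(4689/5000) − 1)/(1) = 148/4689 ≈ 3.1563%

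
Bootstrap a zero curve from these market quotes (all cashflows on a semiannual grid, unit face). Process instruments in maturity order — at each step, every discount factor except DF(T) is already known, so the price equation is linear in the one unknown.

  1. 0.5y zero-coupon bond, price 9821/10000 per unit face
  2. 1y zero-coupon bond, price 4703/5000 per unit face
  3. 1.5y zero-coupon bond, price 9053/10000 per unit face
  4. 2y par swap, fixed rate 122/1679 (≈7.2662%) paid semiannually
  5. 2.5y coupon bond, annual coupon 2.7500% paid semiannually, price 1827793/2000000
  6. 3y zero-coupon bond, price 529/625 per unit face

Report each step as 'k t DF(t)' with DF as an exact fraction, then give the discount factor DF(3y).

1 1/2 9821/10000
2 1 4703/5000
3 3/2 9053/10000
4 2 4329/5000
5 5/2 4257/5000
6 3 529/625
DF(3y) = 529/625 ≈ 0.846400

step 1 [0.5y] zero: DF = P = 9821/10000 ≈ 0.982100
step 2 [1y] zero: DF = P = 4703/5000 ≈ 0.940600
step 3 [1.5y] zero: DF = P = 9053/10000 ≈ 0.905300
step 4 [2y] swap r/2=61/1679: DF=(1 − 61/1679·(0.982100+0.940600+0.905300))/(1+61/1679) = 4329/5000 ≈ 0.865800
step 5 [2.5y] bond c/2=11/800: DF=(1827793/2000000 − 11/800·(0.982100+0.940600+0.905300+0.865800))/(1+11/800) = 4257/5000 ≈ 0.851400
step 6 [3y] zero: DF = P = 529/625 ≈ 0.846400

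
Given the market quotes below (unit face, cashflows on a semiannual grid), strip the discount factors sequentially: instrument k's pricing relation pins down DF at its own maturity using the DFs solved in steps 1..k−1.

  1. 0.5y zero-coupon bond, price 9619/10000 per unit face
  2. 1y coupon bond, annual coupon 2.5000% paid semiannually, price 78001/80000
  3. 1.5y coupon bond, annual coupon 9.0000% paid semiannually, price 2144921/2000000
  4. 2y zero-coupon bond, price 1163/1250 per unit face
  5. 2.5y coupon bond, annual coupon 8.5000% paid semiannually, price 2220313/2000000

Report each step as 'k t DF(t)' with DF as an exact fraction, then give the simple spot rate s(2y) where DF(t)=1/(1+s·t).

step 1 [0.5y] zero: DF = P = 9619/10000 ≈ 0.961900
step 2 [1y] bond c/2=1/80: DF=(78001/80000 − 1/80·(0.961900))/(1+1/80) = 9511/10000 ≈ 0.951100
step 3 [1.5y] bond c/2=9/200: DF=(2144921/2000000 − 9/200·(0.961900+0.951100))/(1+9/200) = 9439/10000 ≈ 0.943900
step 4 [2y] zero: DF = P = 1163/1250 ≈ 0.930400
step 5 [2.5y] bond c/2=17/400: DF=(2220313/2000000 − 17/400·(0.961900+0.951100+0.943900+0.930400))/(1+17/400) = 1821/2000 ≈ 0.910500

1 1/2 9619/10000
2 1 9511/10000
3 3/2 9439/10000
4 2 1163/1250
5 5/2 1821/2000
s(2y) = (1/(1163/1250) − 1)/(2) = 87/2326 ≈ 3.7403%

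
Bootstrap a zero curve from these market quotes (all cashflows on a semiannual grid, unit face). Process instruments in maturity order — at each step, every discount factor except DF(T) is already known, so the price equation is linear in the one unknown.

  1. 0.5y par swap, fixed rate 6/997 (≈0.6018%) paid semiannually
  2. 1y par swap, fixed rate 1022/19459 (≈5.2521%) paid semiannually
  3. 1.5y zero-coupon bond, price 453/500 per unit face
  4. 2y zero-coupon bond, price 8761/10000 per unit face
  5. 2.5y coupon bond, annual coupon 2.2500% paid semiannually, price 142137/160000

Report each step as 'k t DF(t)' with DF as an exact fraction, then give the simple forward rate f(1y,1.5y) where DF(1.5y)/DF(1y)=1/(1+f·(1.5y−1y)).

1 1/2 997/1000
2 1 9489/10000
3 3/2 453/500
4 2 8761/10000
5 5/2 837/1000
f(1y,1.5y) = ((9489/10000)/(453/500) − 1)/(1/2) = 143/1510 ≈ 9.4702%

step 1 [0.5y] swap r/2=3/997: DF=(1 − 3/997·(0))/(1+3/997) = 997/1000 ≈ 0.997000
step 2 [1y] swap r/2=511/19459: DF=(1 − 511/19459·(0.997000))/(1+511/19459) = 9489/10000 ≈ 0.948900
step 3 [1.5y] zero: DF = P = 453/500 ≈ 0.906000
step 4 [2y] zero: DF = P = 8761/10000 ≈ 0.876100
step 5 [2.5y] bond c/2=9/800: DF=(142137/160000 − 9/800·(0.997000+0.948900+0.906000+0.876100))/(1+9/800) = 837/1000 ≈ 0.837000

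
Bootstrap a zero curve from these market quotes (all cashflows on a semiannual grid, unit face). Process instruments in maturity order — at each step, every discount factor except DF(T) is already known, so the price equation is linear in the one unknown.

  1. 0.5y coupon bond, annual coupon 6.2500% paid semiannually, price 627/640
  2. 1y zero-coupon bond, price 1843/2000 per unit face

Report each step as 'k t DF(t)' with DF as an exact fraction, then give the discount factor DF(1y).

step 1 [0.5y] bond c/2=1/32: DF=(627/640 − 1/32·(0))/(1+1/32) = 19/20 ≈ 0.950000
step 2 [1y] zero: DF = P = 1843/2000 ≈ 0.921500

1 1/2 19/20
2 1 1843/2000
DF(1y) = 1843/2000 ≈ 0.921500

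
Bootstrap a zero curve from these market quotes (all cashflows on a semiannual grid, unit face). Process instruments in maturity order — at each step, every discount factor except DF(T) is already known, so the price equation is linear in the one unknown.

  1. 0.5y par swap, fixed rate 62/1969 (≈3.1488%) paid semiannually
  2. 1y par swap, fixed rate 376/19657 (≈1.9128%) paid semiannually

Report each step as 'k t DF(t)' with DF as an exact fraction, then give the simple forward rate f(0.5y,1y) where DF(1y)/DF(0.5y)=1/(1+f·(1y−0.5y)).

step 1 [0.5y] swap r/2=31/1969: DF=(1 − 31/1969·(0))/(1+31/1969) = 1969/2000 ≈ 0.984500
step 2 [1y] swap r/2=188/19657: DF=(1 − 188/19657·(0.984500))/(1+188/19657) = 2453/2500 ≈ 0.981200

1 1/2 1969/2000
2 1 2453/2500
f(0.5y,1y) = ((1969/2000)/(2453/2500) − 1)/(1/2) = 3/446 ≈ 0.6726%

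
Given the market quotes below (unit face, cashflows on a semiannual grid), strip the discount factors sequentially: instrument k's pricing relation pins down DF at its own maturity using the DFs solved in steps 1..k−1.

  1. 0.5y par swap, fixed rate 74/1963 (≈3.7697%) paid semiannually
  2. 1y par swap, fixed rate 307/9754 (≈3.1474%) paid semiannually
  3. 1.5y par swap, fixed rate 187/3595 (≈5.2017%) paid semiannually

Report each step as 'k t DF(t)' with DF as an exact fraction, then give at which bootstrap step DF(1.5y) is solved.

1 1/2 1963/2000
2 1 9693/10000
3 3/2 2313/2500
DF(1.5y) is solved at step 3

step 1 [0.5y] swap r/2=37/1963: DF=(1 − 37/1963·(0))/(1+37/1963) = 1963/2000 ≈ 0.981500
step 2 [1y] swap r/2=307/19508: DF=(1 − 307/19508·(0.981500))/(1+307/19508) = 9693/10000 ≈ 0.969300
step 3 [1.5y] swap r/2=187/7190: DF=(1 − 187/7190·(0.981500+0.969300))/(1+187/7190) = 2313/2500 ≈ 0.925200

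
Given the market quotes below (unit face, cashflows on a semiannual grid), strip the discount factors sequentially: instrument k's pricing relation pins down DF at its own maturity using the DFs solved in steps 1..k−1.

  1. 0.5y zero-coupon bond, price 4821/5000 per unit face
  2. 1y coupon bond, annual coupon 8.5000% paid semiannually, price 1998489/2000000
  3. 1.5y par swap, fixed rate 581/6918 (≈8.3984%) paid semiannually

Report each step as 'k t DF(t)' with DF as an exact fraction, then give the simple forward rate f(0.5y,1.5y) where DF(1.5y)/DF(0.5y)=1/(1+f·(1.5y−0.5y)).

step 1 [0.5y] zero: DF = P = 4821/5000 ≈ 0.964200
step 2 [1y] bond c/2=17/400: DF=(1998489/2000000 − 17/400·(0.964200))/(1+17/400) = 1149/1250 ≈ 0.919200
step 3 [1.5y] swap r/2=581/13836: DF=(1 − 581/13836·(0.964200+0.919200))/(1+581/13836) = 4419/5000 ≈ 0.883800

1 1/2 4821/5000
2 1 1149/1250
3 3/2 4419/5000
f(0.5y,1.5y) = ((4821/5000)/(4419/5000) − 1)/(1) = 134/1473 ≈ 9.0971%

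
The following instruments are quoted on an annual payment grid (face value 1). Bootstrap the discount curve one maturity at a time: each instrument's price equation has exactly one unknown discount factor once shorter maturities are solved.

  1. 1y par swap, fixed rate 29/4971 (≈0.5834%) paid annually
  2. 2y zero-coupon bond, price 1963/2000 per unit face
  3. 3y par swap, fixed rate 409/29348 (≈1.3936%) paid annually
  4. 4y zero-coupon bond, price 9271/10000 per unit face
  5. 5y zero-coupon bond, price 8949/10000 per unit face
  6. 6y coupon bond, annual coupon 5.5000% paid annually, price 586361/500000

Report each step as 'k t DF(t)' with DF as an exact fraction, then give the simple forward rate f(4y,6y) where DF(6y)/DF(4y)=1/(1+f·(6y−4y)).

1 1 4971/5000
2 2 1963/2000
3 3 9591/10000
4 4 9271/10000
5 5 8949/10000
6 6 2159/2500
f(4y,6y) = ((9271/10000)/(2159/2500) − 1)/(2) = 5/136 ≈ 3.6765%

step 1 [1y] swap r/1=29/4971: DF=(1 − 29/4971·(0))/(1+29/4971) = 4971/5000 ≈ 0.994200
step 2 [2y] zero: DF = P = 1963/2000 ≈ 0.981500
step 3 [3y] swap r/1=409/29348: DF=(1 − 409/29348·(0.994200+0.981500))/(1+409/29348) = 9591/10000 ≈ 0.959100
step 4 [4y] zero: DF = P = 9271/10000 ≈ 0.927100
step 5 [5y] zero: DF = P = 8949/10000 ≈ 0.894900
step 6 [6y] bond c/1=11/200: DF=(586361/500000 − 11/200·(0.994200+0.981500+0.959100+0.927100+0.894900))/(1+11/200) = 2159/2500 ≈ 0.863600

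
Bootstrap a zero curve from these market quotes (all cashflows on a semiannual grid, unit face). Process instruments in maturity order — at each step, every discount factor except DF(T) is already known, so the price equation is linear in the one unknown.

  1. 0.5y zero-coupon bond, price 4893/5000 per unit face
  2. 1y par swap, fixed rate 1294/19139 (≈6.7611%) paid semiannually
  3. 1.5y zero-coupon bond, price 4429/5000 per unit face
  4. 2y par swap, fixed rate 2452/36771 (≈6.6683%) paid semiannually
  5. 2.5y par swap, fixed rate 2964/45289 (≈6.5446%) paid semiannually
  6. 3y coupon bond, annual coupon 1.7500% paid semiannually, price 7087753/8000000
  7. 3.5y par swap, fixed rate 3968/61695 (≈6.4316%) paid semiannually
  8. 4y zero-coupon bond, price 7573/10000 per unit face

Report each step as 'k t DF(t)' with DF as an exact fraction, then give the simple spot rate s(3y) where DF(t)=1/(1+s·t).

1 1/2 4893/5000
2 1 9353/10000
3 3/2 4429/5000
4 2 4387/5000
5 5/2 4259/5000
6 3 839/1000
7 7/2 501/625
8 4 7573/10000
s(3y) = (1/(839/1000) − 1)/(3) = 161/2517 ≈ 6.3965%

step 1 [0.5y] zero: DF = P = 4893/5000 ≈ 0.978600
step 2 [1y] swap r/2=647/19139: DF=(1 − 647/19139·(0.978600))/(1+647/19139) = 9353/10000 ≈ 0.935300
step 3 [1.5y] zero: DF = P = 4429/5000 ≈ 0.885800
step 4 [2y] swap r/2=1226/36771: DF=(1 − 1226/36771·(0.978600+0.935300+0.885800))/(1+1226/36771) = 4387/5000 ≈ 0.877400
step 5 [2.5y] swap r/2=1482/45289: DF=(1 − 1482/45289·(0.978600+0.935300+0.885800+0.877400))/(1+1482/45289) = 4259/5000 ≈ 0.851800
step 6 [3y] bond c/2=7/800: DF=(7087753/8000000 − 7/800·(0.978600+0.935300+0.885800+0.877400+0.851800))/(1+7/800) = 839/1000 ≈ 0.839000
step 7 [3.5y] swap r/2=1984/61695: DF=(1 − 1984/61695·(0.978600+0.935300+0.885800+0.877400+0.851800+0.839000))/(1+1984/61695) = 501/625 ≈ 0.801600
step 8 [4y] zero: DF = P = 7573/10000 ≈ 0.757300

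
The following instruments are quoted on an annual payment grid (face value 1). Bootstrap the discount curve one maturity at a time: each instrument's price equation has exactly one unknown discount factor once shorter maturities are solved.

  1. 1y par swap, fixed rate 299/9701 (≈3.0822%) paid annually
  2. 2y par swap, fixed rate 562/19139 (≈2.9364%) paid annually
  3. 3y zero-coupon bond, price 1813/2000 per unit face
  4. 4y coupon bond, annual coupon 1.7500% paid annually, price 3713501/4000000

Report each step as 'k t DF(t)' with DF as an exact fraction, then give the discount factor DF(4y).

step 1 [1y] swap r/1=299/9701: DF=(1 − 299/9701·(0))/(1+299/9701) = 9701/10000 ≈ 0.970100
step 2 [2y] swap r/1=562/19139: DF=(1 − 562/19139·(0.970100))/(1+562/19139) = 4719/5000 ≈ 0.943800
step 3 [3y] zero: DF = P = 1813/2000 ≈ 0.906500
step 4 [4y] bond c/1=7/400: DF=(3713501/4000000 − 7/400·(0.970100+0.943800+0.906500))/(1+7/400) = 8639/10000 ≈ 0.863900

1 1 9701/10000
2 2 4719/5000
3 3 1813/2000
4 4 8639/10000
DF(4y) = 8639/10000 ≈ 0.863900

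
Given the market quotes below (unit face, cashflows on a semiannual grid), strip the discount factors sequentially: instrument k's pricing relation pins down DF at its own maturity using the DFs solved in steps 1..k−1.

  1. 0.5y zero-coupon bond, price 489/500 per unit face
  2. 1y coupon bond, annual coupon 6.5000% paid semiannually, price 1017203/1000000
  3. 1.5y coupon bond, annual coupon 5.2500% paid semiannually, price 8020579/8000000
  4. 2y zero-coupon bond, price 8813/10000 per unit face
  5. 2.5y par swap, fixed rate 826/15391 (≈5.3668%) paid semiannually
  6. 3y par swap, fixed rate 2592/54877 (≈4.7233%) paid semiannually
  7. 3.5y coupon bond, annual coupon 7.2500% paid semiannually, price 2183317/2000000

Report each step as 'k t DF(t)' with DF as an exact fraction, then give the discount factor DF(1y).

step 1 [0.5y] zero: DF = P = 489/500 ≈ 0.978000
step 2 [1y] bond c/2=13/400: DF=(1017203/1000000 − 13/400·(0.978000))/(1+13/400) = 1193/1250 ≈ 0.954400
step 3 [1.5y] bond c/2=21/800: DF=(8020579/8000000 − 21/800·(0.978000+0.954400))/(1+21/800) = 371/400 ≈ 0.927500
step 4 [2y] zero: DF = P = 8813/10000 ≈ 0.881300
step 5 [2.5y] swap r/2=413/15391: DF=(1 − 413/15391·(0.978000+0.954400+0.927500+0.881300))/(1+413/15391) = 8761/10000 ≈ 0.876100
step 6 [3y] swap r/2=1296/54877: DF=(1 − 1296/54877·(0.978000+0.954400+0.927500+0.881300+0.876100))/(1+1296/54877) = 544/625 ≈ 0.870400
step 7 [3.5y] bond c/2=29/800: DF=(2183317/2000000 − 29/800·(0.978000+0.954400+0.927500+0.881300+0.876100+0.870400))/(1+29/800) = 1723/2000 ≈ 0.861500

1 1/2 489/500
2 1 1193/1250
3 3/2 371/400
4 2 8813/10000
5 5/2 8761/10000
6 3 544/625
7 7/2 1723/2000
DF(1y) = 1193/1250 ≈ 0.954400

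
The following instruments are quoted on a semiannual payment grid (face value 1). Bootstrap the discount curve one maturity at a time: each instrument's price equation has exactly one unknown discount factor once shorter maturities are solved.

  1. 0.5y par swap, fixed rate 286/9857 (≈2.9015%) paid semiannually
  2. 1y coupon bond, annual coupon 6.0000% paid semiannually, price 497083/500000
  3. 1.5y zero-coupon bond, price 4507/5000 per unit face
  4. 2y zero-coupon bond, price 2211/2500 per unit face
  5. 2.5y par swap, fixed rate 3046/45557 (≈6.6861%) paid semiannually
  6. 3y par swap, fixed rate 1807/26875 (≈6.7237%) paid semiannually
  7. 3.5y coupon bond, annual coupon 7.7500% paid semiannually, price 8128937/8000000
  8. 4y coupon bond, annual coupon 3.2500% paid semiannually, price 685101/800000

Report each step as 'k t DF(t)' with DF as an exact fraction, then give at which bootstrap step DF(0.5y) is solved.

step 1 [0.5y] swap r/2=143/9857: DF=(1 − 143/9857·(0))/(1+143/9857) = 9857/10000 ≈ 0.985700
step 2 [1y] bond c/2=3/100: DF=(497083/500000 − 3/100·(0.985700))/(1+3/100) = 1873/2000 ≈ 0.936500
step 3 [1.5y] zero: DF = P = 4507/5000 ≈ 0.901400
step 4 [2y] zero: DF = P = 2211/2500 ≈ 0.884400
step 5 [2.5y] swap r/2=1523/45557: DF=(1 − 1523/45557·(0.985700+0.936500+0.901400+0.884400))/(1+1523/45557) = 8477/10000 ≈ 0.847700
step 6 [3y] swap r/2=1807/53750: DF=(1 − 1807/53750·(0.985700+0.936500+0.901400+0.884400+0.847700))/(1+1807/53750) = 8193/10000 ≈ 0.819300
step 7 [3.5y] bond c/2=31/800: DF=(8128937/8000000 − 31/800·(0.985700+0.936500+0.901400+0.884400+0.847700+0.819300))/(1+31/800) = 7777/10000 ≈ 0.777700
step 8 [4y] bond c/2=13/800: DF=(685101/800000 − 13/800·(0.985700+0.936500+0.901400+0.884400+0.847700+0.819300+0.777700))/(1+13/800) = 7443/10000 ≈ 0.744300

1 1/2 9857/10000
2 1 1873/2000
3 3/2 4507/5000
4 2 2211/2500
5 5/2 8477/10000
6 3 8193/10000
7 7/2 7777/10000
8 4 7443/10000
DF(0.5y) is solved at step 1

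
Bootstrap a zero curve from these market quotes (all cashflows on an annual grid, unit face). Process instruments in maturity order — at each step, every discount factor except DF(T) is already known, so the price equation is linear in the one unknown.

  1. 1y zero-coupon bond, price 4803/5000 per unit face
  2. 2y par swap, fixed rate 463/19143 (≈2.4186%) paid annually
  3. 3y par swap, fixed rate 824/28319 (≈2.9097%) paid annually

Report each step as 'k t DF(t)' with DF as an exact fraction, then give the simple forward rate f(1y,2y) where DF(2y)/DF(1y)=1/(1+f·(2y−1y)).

step 1 [1y] zero: DF = P = 4803/5000 ≈ 0.960600
step 2 [2y] swap r/1=463/19143: DF=(1 − 463/19143·(0.960600))/(1+463/19143) = 9537/10000 ≈ 0.953700
step 3 [3y] swap r/1=824/28319: DF=(1 − 824/28319·(0.960600+0.953700))/(1+824/28319) = 1147/1250 ≈ 0.917600

1 1 4803/5000
2 2 9537/10000
3 3 1147/1250
f(1y,2y) = ((4803/5000)/(9537/10000) − 1)/(1) = 23/3179 ≈ 0.7235%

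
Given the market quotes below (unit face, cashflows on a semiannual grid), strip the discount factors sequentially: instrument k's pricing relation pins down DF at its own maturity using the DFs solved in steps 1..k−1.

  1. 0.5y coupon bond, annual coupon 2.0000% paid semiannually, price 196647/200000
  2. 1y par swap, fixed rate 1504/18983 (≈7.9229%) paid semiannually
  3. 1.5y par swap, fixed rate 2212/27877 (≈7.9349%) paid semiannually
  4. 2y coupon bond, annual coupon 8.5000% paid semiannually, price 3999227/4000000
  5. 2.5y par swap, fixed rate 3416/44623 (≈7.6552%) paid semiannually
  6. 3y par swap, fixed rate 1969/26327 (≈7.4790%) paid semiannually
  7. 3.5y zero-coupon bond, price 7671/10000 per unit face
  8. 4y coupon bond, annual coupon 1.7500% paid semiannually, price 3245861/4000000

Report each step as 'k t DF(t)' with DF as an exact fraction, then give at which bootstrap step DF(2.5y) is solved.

1 1/2 1947/2000
2 1 578/625
3 3/2 4447/5000
4 2 4227/5000
5 5/2 2073/2500
6 3 8031/10000
7 7/2 7671/10000
8 4 7521/10000
DF(2.5y) is solved at step 5

step 1 [0.5y] bond c/2=1/100: DF=(196647/200000 − 1/100·(0))/(1+1/100) = 1947/2000 ≈ 0.973500
step 2 [1y] swap r/2=752/18983: DF=(1 − 752/18983·(0.973500))/(1+752/18983) = 578/625 ≈ 0.924800
step 3 [1.5y] swap r/2=1106/27877: DF=(1 − 1106/27877·(0.973500+0.924800))/(1+1106/27877) = 4447/5000 ≈ 0.889400
step 4 [2y] bond c/2=17/400: DF=(3999227/4000000 − 17/400·(0.973500+0.924800+0.889400))/(1+17/400) = 4227/5000 ≈ 0.845400
step 5 [2.5y] swap r/2=1708/44623: DF=(1 − 1708/44623·(0.973500+0.924800+0.889400+0.845400))/(1+1708/44623) = 2073/2500 ≈ 0.829200
step 6 [3y] swap r/2=1969/52654: DF=(1 − 1969/52654·(0.973500+0.924800+0.889400+0.845400+0.829200))/(1+1969/52654) = 8031/10000 ≈ 0.803100
step 7 [3.5y] zero: DF = P = 7671/10000 ≈ 0.767100
step 8 [4y] bond c/2=7/800: DF=(3245861/4000000 − 7/800·(0.973500+0.924800+0.889400+0.845400+0.829200+0.803100+0.767100))/(1+7/800) = 7521/10000 ≈ 0.752100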